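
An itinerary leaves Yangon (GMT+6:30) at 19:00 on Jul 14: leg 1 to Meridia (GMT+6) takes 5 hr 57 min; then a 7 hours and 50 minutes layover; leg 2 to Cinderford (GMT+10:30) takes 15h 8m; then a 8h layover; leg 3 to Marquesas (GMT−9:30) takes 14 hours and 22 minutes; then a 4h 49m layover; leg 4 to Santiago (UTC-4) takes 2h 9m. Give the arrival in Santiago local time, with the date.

Convert departure to UTC: 19:00 − 6:30 = 12:30 UTC on Jul 14.
Add 5 hours 57 minutes leg 1 → 18:27 UTC.
Add 7 hours 50 minutes layover in Meridia → 02:17 UTC (Jul 15).
Add 15 hours and 8 minutes leg 2 → 17:25 UTC.
Add 8 hours layover in Cinderford → 01:25 UTC (Jul 16).
Add 14 hours and 22 minutes leg 3 → 15:47 UTC.
Add 4 hours 49 minutes layover in Marquesas → 20:36 UTC.
Add 2 hours and 9 minutes leg 4 → 22:45 UTC.
Santiago is UTC−4:00, so local arrival = 22:45 − 4:00 = 18:45 on Jul 16.

18:45 on July 16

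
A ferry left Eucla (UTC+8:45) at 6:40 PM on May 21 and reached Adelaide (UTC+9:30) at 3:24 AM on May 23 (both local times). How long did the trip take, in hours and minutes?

31 hours 59 minutes

Departure in UTC: 6:40 PM − 8:45 = 9:55 AM on May 21.
Arrival in UTC: 3:24 AM − 9:30 = 5:54 PM on May 22.
Elapsed = 5:54 PM − 9:55 AM (+1 day) = 31 hours 59 minutes.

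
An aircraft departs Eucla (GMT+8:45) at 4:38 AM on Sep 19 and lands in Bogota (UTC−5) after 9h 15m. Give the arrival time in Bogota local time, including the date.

Bogota is 13:45 behind Eucla.
After 9 hours and 15 minutes it is 1:53 PM in Eucla.
Shift by the zone difference: 1:53 PM − 13:45 = 12:08 AM on Sep 19 in Bogota.

12:08 AM on September 19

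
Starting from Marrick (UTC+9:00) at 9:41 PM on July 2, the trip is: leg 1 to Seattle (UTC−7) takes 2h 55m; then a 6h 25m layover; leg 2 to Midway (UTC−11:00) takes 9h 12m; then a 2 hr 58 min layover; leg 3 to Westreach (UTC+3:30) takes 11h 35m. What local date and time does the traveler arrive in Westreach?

Convert departure to UTC: 9:41 PM − 9:00 = 12:41 PM UTC on Jul 2.
Add 2 hours 55 minutes leg 1 → 3:36 PM UTC.
Add 6 hours 25 minutes layover in Seattle → 10:01 PM UTC.
Add 9 hours and 12 minutes leg 2 → 7:13 AM UTC (Jul 3).
Add 2 hours and 58 minutes layover in Midway → 10:11 AM UTC.
Add 11 hours 35 minutes leg 3 → 9:46 PM UTC.
Westreach is UTC+3:30, so local arrival = 9:46 PM + 3:30 = 1:16 AM on Jul 4.

1:16 AM on July 4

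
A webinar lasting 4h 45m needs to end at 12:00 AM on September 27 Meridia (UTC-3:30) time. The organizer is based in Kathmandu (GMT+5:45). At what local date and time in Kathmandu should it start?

4:30 AM on September 27

Target end time in UTC: 12:00 AM + 3:30 = 3:30 AM on Sep 27.
Subtract 4 hours and 45 minutes → start 10:45 PM UTC on Sep 26.
Kathmandu is UTC+5:45: 10:45 PM + 5:45 = 4:30 AM on Sep 27.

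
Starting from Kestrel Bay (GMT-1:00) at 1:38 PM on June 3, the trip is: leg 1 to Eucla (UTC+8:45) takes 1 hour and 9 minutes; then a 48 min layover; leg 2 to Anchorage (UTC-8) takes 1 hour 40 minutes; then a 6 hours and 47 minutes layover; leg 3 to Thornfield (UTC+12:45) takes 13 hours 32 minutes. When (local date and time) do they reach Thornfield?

3:19 AM on June 5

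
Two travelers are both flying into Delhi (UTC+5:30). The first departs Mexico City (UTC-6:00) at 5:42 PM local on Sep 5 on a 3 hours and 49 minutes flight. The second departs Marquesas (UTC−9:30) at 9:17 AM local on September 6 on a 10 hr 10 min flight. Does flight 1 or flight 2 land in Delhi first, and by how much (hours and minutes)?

Flight 1 in UTC: 5:42 PM + 6:00 = 11:42 PM on Sep 5.
+3 hours and 49 minutes → arrive 3:31 AM UTC on Sep 6.
Flight 2 in UTC: 9:17 AM + 9:30 = 6:47 PM on Sep 6.
+10 hours and 10 minutes → arrive 4:57 AM UTC on Sep 7.
Flight 1 lands earlier by 25 hours 26 minutes.

the first, by 25 hours 26 minutes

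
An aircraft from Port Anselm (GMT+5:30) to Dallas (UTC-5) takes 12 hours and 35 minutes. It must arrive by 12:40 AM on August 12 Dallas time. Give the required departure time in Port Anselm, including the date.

10:35 PM on August 11

Target arrival in UTC: 12:40 AM + 5:00 = 5:40 AM on Aug 12.
Subtract 12 hours 35 minutes → departure 5:05 PM UTC on Aug 11.
Port Anselm is UTC+5:30: 5:05 PM + 5:30 = 10:35 PM on Aug 11.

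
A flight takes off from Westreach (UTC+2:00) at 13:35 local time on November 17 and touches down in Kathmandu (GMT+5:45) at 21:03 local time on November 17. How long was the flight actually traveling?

3 hours 43 minutes

Kathmandu is 3:45 ahead of Westreach.
Clock-face elapsed time (ignoring zones) is 7 hours 28 minutes.
Actual elapsed = 7 hours 28 minutes − 3:45 = 3 hours 43 minutes.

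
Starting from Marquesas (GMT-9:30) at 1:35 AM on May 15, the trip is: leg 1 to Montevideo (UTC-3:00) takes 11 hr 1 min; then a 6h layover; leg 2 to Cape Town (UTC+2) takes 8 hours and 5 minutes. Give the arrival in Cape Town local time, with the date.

Convert departure to UTC: 1:35 AM + 9:30 = 11:05 AM UTC on May 15.
Add 11 hours and 1 minute leg 1 → 10:06 PM UTC.
Add 6 hours layover in Montevideo → 4:06 AM UTC (May 16).
Add 8 hours 5 minutes leg 2 → 12:11 PM UTC.
Cape Town is UTC+2:00, so local arrival = 12:11 PM + 2:00 = 2:11 PM on May 16.

2:11 PM on May 16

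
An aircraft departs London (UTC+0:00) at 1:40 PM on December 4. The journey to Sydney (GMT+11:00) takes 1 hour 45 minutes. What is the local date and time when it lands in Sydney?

2:25 AM on Dec 5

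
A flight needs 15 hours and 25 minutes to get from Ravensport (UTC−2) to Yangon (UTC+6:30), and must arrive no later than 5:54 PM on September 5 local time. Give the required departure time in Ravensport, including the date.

5:59 PM on September 4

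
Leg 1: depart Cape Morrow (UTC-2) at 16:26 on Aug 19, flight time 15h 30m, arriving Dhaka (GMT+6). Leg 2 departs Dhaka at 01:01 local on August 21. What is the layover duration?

Convert departure to UTC: 16:26 + 2:00 = 18:26 UTC on Aug 19.
Add 15 hours and 30 minutes flight time → 09:56 UTC (Aug 20).
Dhaka is UTC+6:00, so local arrival = 09:56 + 6:00 = 15:56 on Aug 20.
Layover = 01:01 − 15:56 (+1 day) = 9 hours 5 minutes.

9 hours 5 minutes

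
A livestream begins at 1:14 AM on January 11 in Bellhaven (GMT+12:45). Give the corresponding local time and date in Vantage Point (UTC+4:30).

4:59 PM on January 10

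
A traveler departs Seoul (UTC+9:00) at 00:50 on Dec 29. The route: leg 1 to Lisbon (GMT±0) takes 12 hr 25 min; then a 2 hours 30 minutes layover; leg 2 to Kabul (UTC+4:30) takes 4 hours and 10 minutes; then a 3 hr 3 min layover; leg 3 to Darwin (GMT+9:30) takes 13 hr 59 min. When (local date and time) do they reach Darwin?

Convert departure to UTC: 00:50 − 9:00 = 15:50 UTC on Dec 28.
Add 12 hours and 25 minutes leg 1 → 04:15 UTC (Dec 29).
Add 2 hours and 30 minutes layover in Lisbon → 06:45 UTC.
Add 4 hours and 10 minutes leg 2 → 10:55 UTC.
Add 3 hours 3 minutes layover in Kabul → 13:58 UTC.
Add 13 hours and 59 minutes leg 3 → 03:57 UTC (Dec 30).
Darwin is UTC+9:30, so local arrival = 03:57 + 9:30 = 13:27 on Dec 30.

13:27 on December 30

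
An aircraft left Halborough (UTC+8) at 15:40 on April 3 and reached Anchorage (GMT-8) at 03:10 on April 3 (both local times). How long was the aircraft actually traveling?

3 hours 30 minutes

Departure in UTC: 15:40 − 8:00 = 07:40 on Apr 3.
Arrival in UTC: 03:10 + 8:00 = 11:10 on Apr 3.
Elapsed = 11:10 − 07:40 = 3 hours 30 minutes.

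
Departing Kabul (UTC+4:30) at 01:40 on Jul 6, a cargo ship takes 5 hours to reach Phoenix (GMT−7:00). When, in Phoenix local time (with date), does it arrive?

19:10 on July 5

Convert departure to UTC: 01:40 − 4:30 = 21:10 UTC on Jul 5.
Add 5 hours travel time → 02:10 UTC (Jul 6).
Phoenix is UTC−7:00, so local arrival = 02:10 − 7:00 = 19:10 on Jul 5.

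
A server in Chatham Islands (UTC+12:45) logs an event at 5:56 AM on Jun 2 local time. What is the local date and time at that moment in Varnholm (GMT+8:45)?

In UTC: 5:56 AM − 12:45 = 5:11 PM on Jun 1.
Varnholm is UTC+8:45: 5:11 PM + 8:45 = 1:56 AM on Jun 2.

1:56 AM on Jun 2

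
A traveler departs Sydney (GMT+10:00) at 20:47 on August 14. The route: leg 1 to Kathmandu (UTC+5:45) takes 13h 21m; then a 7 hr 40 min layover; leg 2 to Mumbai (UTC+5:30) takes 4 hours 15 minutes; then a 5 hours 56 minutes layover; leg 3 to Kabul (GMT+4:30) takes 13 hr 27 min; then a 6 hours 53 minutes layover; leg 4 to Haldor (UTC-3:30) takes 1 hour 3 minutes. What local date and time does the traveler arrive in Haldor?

11:52 on Aug 16

Convert departure to UTC: 20:47 − 10:00 = 10:47 UTC on Aug 14.
Add 13 hours 21 minutes leg 1 → 00:08 UTC (Aug 15).
Add 7 hours 40 minutes layover in Kathmandu → 07:48 UTC.
Add 4 hours and 15 minutes leg 2 → 12:03 UTC.
Add 5 hours and 56 minutes layover in Mumbai → 17:59 UTC.
Add 13 hours 27 minutes leg 3 → 07:26 UTC (Aug 16).
Add 6 hours 53 minutes layover in Kabul → 14:19 UTC.
Add 1 hour and 3 minutes leg 4 → 15:22 UTC.
Haldor is UTC−3:30, so local arrival = 15:22 − 3:30 = 11:52 on Aug 16.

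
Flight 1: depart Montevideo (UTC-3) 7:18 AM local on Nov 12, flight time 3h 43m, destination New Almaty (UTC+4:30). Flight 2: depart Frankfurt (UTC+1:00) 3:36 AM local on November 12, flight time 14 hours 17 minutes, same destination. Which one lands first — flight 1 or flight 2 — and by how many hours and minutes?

the first, by 2 hours 52 minutes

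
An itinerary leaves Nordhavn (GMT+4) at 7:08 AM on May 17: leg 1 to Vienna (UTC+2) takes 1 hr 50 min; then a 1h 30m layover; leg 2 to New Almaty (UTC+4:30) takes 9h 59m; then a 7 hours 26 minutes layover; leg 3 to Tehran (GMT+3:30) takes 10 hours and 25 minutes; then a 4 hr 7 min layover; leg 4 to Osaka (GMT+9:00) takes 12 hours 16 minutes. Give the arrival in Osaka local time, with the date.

11:41 AM on May 19

Convert departure to UTC: 7:08 AM − 4:00 = 3:08 AM UTC on May 17.
Add 1 hour 50 minutes leg 1 → 4:58 AM UTC.
Add 1 hour 30 minutes layover in Vienna → 6:28 AM UTC.
Add 9 hours 59 minutes leg 2 → 4:27 PM UTC.
Add 7 hours and 26 minutes layover in New Almaty → 11:53 PM UTC.
Add 10 hours and 25 minutes leg 3 → 10:18 AM UTC (May 18).
Add 4 hours and 7 minutes layover in Tehran → 2:25 PM UTC.
Add 12 hours 16 minutes leg 4 → 2:41 AM UTC (May 19).
Osaka is UTC+9:00, so local arrival = 2:41 AM + 9:00 = 11:41 AM on May 19.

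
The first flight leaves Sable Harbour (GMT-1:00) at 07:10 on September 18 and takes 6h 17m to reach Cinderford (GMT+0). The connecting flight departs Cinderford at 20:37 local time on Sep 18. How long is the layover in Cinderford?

Convert departure to UTC: 07:10 + 1:00 = 08:10 UTC on Sep 18.
Add 6 hours 17 minutes flight time → 14:27 UTC.
Cinderford is UTC+0, so local arrival is the same: 14:27 on Sep 18.
Layover = 20:37 − 14:27 = 6 hours 10 minutes.

6 hours 10 minutes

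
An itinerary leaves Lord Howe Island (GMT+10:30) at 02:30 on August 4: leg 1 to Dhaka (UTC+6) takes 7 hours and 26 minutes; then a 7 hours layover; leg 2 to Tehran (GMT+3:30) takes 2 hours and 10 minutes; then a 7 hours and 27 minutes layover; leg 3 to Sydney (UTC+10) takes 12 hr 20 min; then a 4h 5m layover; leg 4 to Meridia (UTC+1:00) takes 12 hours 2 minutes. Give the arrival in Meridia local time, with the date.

Convert departure to UTC: 02:30 − 10:30 = 16:00 UTC on Aug 3.
Add 7 hours and 26 minutes leg 1 → 23:26 UTC.
Add 7 hours layover in Dhaka → 06:26 UTC (Aug 4).
Add 2 hours 10 minutes leg 2 → 08:36 UTC.
Add 7 hours and 27 minutes layover in Tehran → 16:03 UTC.
Add 12 hours 20 minutes leg 3 → 04:23 UTC (Aug 5).
Add 4 hours 5 minutes layover in Sydney → 08:28 UTC.
Add 12 hours and 2 minutes leg 4 → 20:30 UTC.
Meridia is UTC+1:00, so local arrival = 20:30 + 1:00 = 21:30 on Aug 5.

21:30 on Aug 5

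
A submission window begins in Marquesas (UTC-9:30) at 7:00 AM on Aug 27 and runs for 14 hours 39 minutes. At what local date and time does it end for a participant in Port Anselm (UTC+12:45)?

Convert start to UTC: 7:00 AM + 9:30 = 4:30 PM UTC on Aug 27.
Add 14 hours 39 minutes duration → 7:09 AM UTC (Aug 28).
Port Anselm is UTC+12:45, so local end time = 7:09 AM + 12:45 = 7:54 PM on Aug 28.

7:54 PM on Aug 28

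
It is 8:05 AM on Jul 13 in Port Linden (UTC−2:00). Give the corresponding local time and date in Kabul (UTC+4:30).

2:35 PM on July 13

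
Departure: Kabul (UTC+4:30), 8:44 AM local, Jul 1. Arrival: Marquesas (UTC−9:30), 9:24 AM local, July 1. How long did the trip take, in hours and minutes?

14 hours 40 minutes

Marquesas is 14:00 behind Kabul.
Clock-face elapsed time (ignoring zones) is 40 minutes.
Actual elapsed = 40 minutes + 14:00 = 14 hours 40 minutes.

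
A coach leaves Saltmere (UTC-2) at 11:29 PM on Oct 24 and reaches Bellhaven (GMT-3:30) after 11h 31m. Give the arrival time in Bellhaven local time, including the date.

9:30 AM on Oct 25

Convert departure to UTC: 11:29 PM + 2:00 = 1:29 AM UTC on Oct 25.
Add 11 hours and 31 minutes travel time → 1:00 PM UTC.
Bellhaven is UTC−3:30, so local arrival = 1:00 PM − 3:30 = 9:30 AM on Oct 25.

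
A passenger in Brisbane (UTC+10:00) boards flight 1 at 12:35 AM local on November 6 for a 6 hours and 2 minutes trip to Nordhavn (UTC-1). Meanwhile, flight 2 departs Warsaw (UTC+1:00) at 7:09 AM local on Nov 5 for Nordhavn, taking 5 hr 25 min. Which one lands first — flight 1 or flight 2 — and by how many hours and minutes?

the second, by 9 hours 3 minutes

Flight 1 in UTC: 12:35 AM − 10:00 = 2:35 PM on Nov 5.
+6 hours 2 minutes → arrive 8:37 PM UTC on Nov 5.
Flight 2 in UTC: 7:09 AM − 1:00 = 6:09 AM on Nov 5.
+5 hours and 25 minutes → arrive 11:34 AM UTC on Nov 5.
Flight 2 lands earlier by 9 hours 3 minutes.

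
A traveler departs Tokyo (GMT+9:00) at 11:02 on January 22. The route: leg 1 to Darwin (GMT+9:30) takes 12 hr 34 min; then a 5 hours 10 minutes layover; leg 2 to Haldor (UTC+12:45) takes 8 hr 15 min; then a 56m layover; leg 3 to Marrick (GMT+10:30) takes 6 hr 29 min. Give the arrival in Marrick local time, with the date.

Convert departure to UTC: 11:02 − 9:00 = 02:02 UTC on Jan 22.
Add 12 hours and 34 minutes leg 1 → 14:36 UTC.
Add 5 hours and 10 minutes layover in Darwin → 19:46 UTC.
Add 8 hours 15 minutes leg 2 → 04:01 UTC (Jan 23).
Add 56 minutes layover in Haldor → 04:57 UTC.
Add 6 hours and 29 minutes leg 3 → 11:26 UTC.
Marrick is UTC+10:30, so local arrival = 11:26 + 10:30 = 21:56 on Jan 23.

21:56 on Jan 23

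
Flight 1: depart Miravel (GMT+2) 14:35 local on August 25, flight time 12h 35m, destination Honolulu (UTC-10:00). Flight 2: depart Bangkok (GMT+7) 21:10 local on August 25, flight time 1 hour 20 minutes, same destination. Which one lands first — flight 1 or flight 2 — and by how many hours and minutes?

the second, by 9 hours 40 minutes

Flight 1 in UTC: 14:35 − 2:00 = 12:35 on Aug 25.
+12 hours 35 minutes → arrive 01:10 UTC on Aug 26.
Flight 2 in UTC: 21:10 − 7:00 = 14:10 on Aug 25.
+1 hour and 20 minutes → arrive 15:30 UTC on Aug 25.
Flight 2 lands earlier by 9 hours 40 minutes.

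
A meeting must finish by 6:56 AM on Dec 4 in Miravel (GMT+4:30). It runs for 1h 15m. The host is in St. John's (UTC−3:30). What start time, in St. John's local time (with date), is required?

9:41 PM on December 3

Target end time in UTC: 6:56 AM − 4:30 = 2:26 AM on Dec 4.
Subtract 1 hour and 15 minutes → start 1:11 AM UTC on Dec 4.
St. John's is UTC−3:30: 1:11 AM − 3:30 = 9:41 PM on Dec 3.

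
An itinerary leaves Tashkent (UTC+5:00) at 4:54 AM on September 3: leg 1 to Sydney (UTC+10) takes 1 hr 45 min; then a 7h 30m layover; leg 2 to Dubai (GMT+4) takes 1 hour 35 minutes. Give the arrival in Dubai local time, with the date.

2:44 PM on September 3

Convert departure to UTC: 4:54 AM − 5:00 = 11:54 PM UTC on Sep 2.
Add 1 hour 45 minutes leg 1 → 1:39 AM UTC (Sep 3).
Add 7 hours 30 minutes layover in Sydney → 9:09 AM UTC.
Add 1 hour and 35 minutes leg 2 → 10:44 AM UTC.
Dubai is UTC+4:00, so local arrival = 10:44 AM + 4:00 = 2:44 PM on Sep 3.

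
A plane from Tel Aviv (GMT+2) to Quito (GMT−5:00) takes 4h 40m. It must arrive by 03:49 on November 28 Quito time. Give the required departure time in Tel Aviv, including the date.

Target arrival in UTC: 03:49 + 5:00 = 08:49 on Nov 28.
Subtract 4 hours 40 minutes → departure 04:09 UTC on Nov 28.
Tel Aviv is UTC+2:00: 04:09 + 2:00 = 06:09 on Nov 28.

06:09 on Nov 28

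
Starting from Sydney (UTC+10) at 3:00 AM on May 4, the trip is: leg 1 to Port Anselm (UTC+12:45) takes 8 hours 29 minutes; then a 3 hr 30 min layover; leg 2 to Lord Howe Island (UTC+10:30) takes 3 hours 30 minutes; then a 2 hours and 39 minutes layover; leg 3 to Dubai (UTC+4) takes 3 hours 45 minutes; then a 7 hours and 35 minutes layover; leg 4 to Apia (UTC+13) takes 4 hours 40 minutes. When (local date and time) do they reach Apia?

4:08 PM on May 5

Convert departure to UTC: 3:00 AM − 10:00 = 5:00 PM UTC on May 3.
Add 8 hours 29 minutes leg 1 → 1:29 AM UTC (May 4).
Add 3 hours and 30 minutes layover in Port Anselm → 4:59 AM UTC.
Add 3 hours and 30 minutes leg 2 → 8:29 AM UTC.
Add 2 hours and 39 minutes layover in Lord Howe Island → 11:08 AM UTC.
Add 3 hours and 45 minutes leg 3 → 2:53 PM UTC.
Add 7 hours 35 minutes layover in Dubai → 10:28 PM UTC.
Add 4 hours 40 minutes leg 4 → 3:08 AM UTC (May 5).
Apia is UTC+13:00, so local arrival = 3:08 AM + 13:00 = 4:08 PM on May 5.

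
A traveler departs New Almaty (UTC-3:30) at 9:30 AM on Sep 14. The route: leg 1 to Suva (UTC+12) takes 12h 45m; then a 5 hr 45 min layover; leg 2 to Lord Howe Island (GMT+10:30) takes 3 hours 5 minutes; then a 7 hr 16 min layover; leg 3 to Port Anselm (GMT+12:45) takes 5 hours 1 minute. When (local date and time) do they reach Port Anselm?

Convert departure to UTC: 9:30 AM + 3:30 = 1:00 PM UTC on Sep 14.
Add 12 hours 45 minutes leg 1 → 1:45 AM UTC (Sep 15).
Add 5 hours and 45 minutes layover in Suva → 7:30 AM UTC.
Add 3 hours and 5 minutes leg 2 → 10:35 AM UTC.
Add 7 hours and 16 minutes layover in Lord Howe Island → 5:51 PM UTC.
Add 5 hours 1 minute leg 3 → 10:52 PM UTC.
Port Anselm is UTC+12:45, so local arrival = 10:52 PM + 12:45 = 11:37 AM on Sep 16.

11:37 AM on September 16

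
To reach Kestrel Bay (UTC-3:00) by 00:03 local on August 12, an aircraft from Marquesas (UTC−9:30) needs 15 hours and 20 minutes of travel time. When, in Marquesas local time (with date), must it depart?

02:13 on August 11

Target arrival in UTC: 00:03 + 3:00 = 03:03 on Aug 12.
Subtract 15 hours and 20 minutes → departure 11:43 UTC on Aug 11.
Marquesas is UTC−9:30: 11:43 − 9:30 = 02:13 on Aug 11.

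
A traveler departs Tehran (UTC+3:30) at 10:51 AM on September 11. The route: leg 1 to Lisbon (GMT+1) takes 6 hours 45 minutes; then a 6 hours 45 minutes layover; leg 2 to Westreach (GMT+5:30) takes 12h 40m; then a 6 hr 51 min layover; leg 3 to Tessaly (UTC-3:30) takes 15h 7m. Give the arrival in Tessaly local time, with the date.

3:59 AM on September 13

Convert departure to UTC: 10:51 AM − 3:30 = 7:21 AM UTC on Sep 11.
Add 6 hours 45 minutes leg 1 → 2:06 PM UTC.
Add 6 hours and 45 minutes layover in Lisbon → 8:51 PM UTC.
Add 12 hours 40 minutes leg 2 → 9:31 AM UTC (Sep 12).
Add 6 hours 51 minutes layover in Westreach → 4:22 PM UTC.
Add 15 hours and 7 minutes leg 3 → 7:29 AM UTC (Sep 13).
Tessaly is UTC−3:30, so local arrival = 7:29 AM − 3:30 = 3:59 AM on Sep 13.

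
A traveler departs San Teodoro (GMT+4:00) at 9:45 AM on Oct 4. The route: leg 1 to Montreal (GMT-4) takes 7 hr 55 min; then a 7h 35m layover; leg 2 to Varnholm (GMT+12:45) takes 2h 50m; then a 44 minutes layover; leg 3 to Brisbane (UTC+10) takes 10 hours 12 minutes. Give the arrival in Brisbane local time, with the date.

9:01 PM on Oct 5

Convert departure to UTC: 9:45 AM − 4:00 = 5:45 AM UTC on Oct 4.
Add 7 hours and 55 minutes leg 1 → 1:40 PM UTC.
Add 7 hours 35 minutes layover in Montreal → 9:15 PM UTC.
Add 2 hours and 50 minutes leg 2 → 12:05 AM UTC (Oct 5).
Add 44 minutes layover in Varnholm → 12:49 AM UTC.
Add 10 hours and 12 minutes leg 3 → 11:01 AM UTC.
Brisbane is UTC+10:00, so local arrival = 11:01 AM + 10:00 = 9:01 PM on Oct 5.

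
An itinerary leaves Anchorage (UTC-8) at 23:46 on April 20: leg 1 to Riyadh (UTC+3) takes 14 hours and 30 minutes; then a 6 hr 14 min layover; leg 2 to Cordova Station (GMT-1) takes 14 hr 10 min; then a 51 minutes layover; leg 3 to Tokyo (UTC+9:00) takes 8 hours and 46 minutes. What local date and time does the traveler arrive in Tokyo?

Convert departure to UTC: 23:46 + 8:00 = 07:46 UTC on Apr 21.
Add 14 hours and 30 minutes leg 1 → 22:16 UTC.
Add 6 hours 14 minutes layover in Riyadh → 04:30 UTC (Apr 22).
Add 14 hours 10 minutes leg 2 → 18:40 UTC.
Add 51 minutes layover in Cordova Station → 19:31 UTC.
Add 8 hours and 46 minutes leg 3 → 04:17 UTC (Apr 23).
Tokyo is UTC+9:00, so local arrival = 04:17 + 9:00 = 13:17 on Apr 23.

13:17 on Apr 23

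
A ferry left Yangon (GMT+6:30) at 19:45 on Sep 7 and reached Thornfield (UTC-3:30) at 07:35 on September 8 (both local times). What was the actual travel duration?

21 hours 50 minutes

Thornfield is 10:00 behind Yangon.
Clock-face elapsed time (ignoring zones) is 11 hours 50 minutes.
Actual elapsed = 11 hours 50 minutes + 10:00 = 21 hours 50 minutes.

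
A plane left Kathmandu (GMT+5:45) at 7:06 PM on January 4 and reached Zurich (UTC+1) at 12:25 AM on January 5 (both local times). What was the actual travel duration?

Departure in UTC: 7:06 PM − 5:45 = 1:21 PM on Jan 4.
Arrival in UTC: 12:25 AM − 1:00 = 11:25 PM on Jan 4.
Elapsed = 11:25 PM − 1:21 PM = 10 hours 4 minutes.

10 hours 4 minutes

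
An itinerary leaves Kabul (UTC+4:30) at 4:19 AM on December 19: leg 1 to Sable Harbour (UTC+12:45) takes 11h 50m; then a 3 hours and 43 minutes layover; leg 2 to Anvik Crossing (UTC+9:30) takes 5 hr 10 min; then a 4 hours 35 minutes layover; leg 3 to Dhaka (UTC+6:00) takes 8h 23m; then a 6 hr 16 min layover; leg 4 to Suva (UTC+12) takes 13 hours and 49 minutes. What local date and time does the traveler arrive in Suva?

Convert departure to UTC: 4:19 AM − 4:30 = 11:49 PM UTC on Dec 18.
Add 11 hours 50 minutes leg 1 → 11:39 AM UTC (Dec 19).
Add 3 hours and 43 minutes layover in Sable Harbour → 3:22 PM UTC.
Add 5 hours 10 minutes leg 2 → 8:32 PM UTC.
Add 4 hours and 35 minutes layover in Anvik Crossing → 1:07 AM UTC (Dec 20).
Add 8 hours and 23 minutes leg 3 → 9:30 AM UTC.
Add 6 hours 16 minutes layover in Dhaka → 3:46 PM UTC.
Add 13 hours and 49 minutes leg 4 → 5:35 AM UTC (Dec 21).
Suva is UTC+12:00, so local arrival = 5:35 AM + 12:00 = 5:35 PM on Dec 21.

5:35 PM on December 21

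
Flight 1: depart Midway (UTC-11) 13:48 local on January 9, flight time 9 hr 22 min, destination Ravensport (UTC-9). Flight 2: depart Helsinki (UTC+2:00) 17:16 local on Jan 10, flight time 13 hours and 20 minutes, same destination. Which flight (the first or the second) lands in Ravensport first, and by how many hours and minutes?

Flight 1 in UTC: 13:48 + 11:00 = 00:48 on Jan 10.
+9 hours 22 minutes → arrive 10:10 UTC on Jan 10.
Flight 2 in UTC: 17:16 − 2:00 = 15:16 on Jan 10.
+13 hours and 20 minutes → arrive 04:36 UTC on Jan 11.
Flight 1 lands earlier by 18 hours 26 minutes.

the first, by 18 hours 26 minutes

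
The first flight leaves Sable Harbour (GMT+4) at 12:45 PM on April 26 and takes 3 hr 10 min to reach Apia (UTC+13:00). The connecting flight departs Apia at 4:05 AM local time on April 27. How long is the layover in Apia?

3 hours 10 minutes

Convert departure to UTC: 12:45 PM − 4:00 = 8:45 AM UTC on Apr 26.
Add 3 hours and 10 minutes flight time → 11:55 AM UTC.
Apia is UTC+13:00, so local arrival = 11:55 AM + 13:00 = 12:55 AM on Apr 27.
Layover = 4:05 AM − 12:55 AM = 3 hours 10 minutes.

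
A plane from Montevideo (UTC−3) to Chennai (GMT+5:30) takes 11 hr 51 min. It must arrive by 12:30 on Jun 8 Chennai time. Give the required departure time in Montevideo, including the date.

Target arrival in UTC: 12:30 − 5:30 = 07:00 on Jun 8.
Subtract 11 hours and 51 minutes → departure 19:09 UTC on Jun 7.
Montevideo is UTC−3:00: 19:09 − 3:00 = 16:09 on Jun 7.

16:09 on Jun 7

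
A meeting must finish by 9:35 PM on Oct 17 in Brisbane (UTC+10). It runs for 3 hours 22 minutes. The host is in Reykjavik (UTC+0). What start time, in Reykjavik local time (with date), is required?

8:13 AM on Oct 17

Target end time in UTC: 9:35 PM − 10:00 = 11:35 AM on Oct 17.
Subtract 3 hours and 22 minutes → start 8:13 AM UTC on Oct 17.
Reykjavik is UTC+0, so start is 8:13 AM on Oct 17.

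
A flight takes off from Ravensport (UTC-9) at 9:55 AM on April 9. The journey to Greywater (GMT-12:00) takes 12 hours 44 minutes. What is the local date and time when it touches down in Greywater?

7:39 PM on Apr 9

Convert departure to UTC: 9:55 AM + 9:00 = 6:55 PM UTC on Apr 9.
Add 12 hours 44 minutes travel time → 7:39 AM UTC (Apr 10).
Greywater is UTC−12:00, so local arrival = 7:39 AM − 12:00 = 7:39 PM on Apr 9.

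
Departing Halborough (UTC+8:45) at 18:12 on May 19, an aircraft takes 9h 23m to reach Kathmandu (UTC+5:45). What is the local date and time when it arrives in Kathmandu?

00:35 on May 20

Kathmandu is 3:00 behind Halborough.
After 9 hours and 23 minutes it is 03:35 (May 20) in Halborough.
Shift by the zone difference: 03:35 − 3:00 = 00:35 on May 20 in Kathmandu.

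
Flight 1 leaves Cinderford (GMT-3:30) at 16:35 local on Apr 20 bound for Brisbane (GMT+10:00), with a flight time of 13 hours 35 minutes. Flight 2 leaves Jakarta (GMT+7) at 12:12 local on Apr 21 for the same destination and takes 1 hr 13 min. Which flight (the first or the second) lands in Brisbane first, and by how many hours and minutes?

the second, by 3 hours 15 minutes

Flight 1 in UTC: 16:35 + 3:30 = 20:05 on Apr 20.
+13 hours and 35 minutes → arrive 09:40 UTC on Apr 21.
Flight 2 in UTC: 12:12 − 7:00 = 05:12 on Apr 21.
+1 hour and 13 minutes → arrive 06:25 UTC on Apr 21.
Flight 2 lands earlier by 3 hours 15 minutes.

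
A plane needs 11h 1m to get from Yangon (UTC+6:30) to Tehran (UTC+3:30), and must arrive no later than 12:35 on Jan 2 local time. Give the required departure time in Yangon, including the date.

Target arrival in UTC: 12:35 − 3:30 = 09:05 on Jan 2.
Subtract 11 hours and 1 minute → departure 22:04 UTC on Jan 1.
Yangon is UTC+6:30: 22:04 + 6:30 = 04:34 on Jan 2.

04:34 on January 2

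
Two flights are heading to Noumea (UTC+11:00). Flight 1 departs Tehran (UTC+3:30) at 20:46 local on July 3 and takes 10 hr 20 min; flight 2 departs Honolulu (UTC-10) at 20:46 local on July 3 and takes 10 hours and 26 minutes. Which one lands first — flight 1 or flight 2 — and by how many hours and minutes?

Flight 1 in UTC: 20:46 − 3:30 = 17:16 on Jul 3.
+10 hours 20 minutes → arrive 03:36 UTC on Jul 4.
Flight 2 in UTC: 20:46 + 10:00 = 06:46 on Jul 4.
+10 hours 26 minutes → arrive 17:12 UTC on Jul 4.
Flight 1 lands earlier by 13 hours 36 minutes.

the first, by 13 hours 36 minutes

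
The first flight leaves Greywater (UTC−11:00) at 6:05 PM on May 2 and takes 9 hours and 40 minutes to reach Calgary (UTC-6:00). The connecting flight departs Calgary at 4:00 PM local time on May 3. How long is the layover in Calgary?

Convert departure to UTC: 6:05 PM + 11:00 = 5:05 AM UTC on May 3.
Add 9 hours and 40 minutes flight time → 2:45 PM UTC.
Calgary is UTC−6:00, so local arrival = 2:45 PM − 6:00 = 8:45 AM on May 3.
Layover = 4:00 PM − 8:45 AM = 7 hours 15 minutes.

7 hours 15 minutes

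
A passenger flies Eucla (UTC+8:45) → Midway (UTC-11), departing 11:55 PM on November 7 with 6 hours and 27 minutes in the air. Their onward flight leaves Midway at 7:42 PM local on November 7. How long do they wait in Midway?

Convert departure to UTC: 11:55 PM − 8:45 = 3:10 PM UTC on Nov 7.
Add 6 hours and 27 minutes flight time → 9:37 PM UTC.
Midway is UTC−11:00, so local arrival = 9:37 PM − 11:00 = 10:37 AM on Nov 7.
Layover = 7:42 PM − 10:37 AM = 9 hours 5 minutes.

9 hours 5 minutes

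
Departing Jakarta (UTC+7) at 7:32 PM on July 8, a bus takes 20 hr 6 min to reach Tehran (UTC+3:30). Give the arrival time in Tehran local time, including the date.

Convert departure to UTC: 7:32 PM − 7:00 = 12:32 PM UTC on Jul 8.
Add 20 hours 6 minutes travel time → 8:38 AM UTC (Jul 9).
Tehran is UTC+3:30, so local arrival = 8:38 AM + 3:30 = 12:08 PM on Jul 9.

12:08 PM on July 9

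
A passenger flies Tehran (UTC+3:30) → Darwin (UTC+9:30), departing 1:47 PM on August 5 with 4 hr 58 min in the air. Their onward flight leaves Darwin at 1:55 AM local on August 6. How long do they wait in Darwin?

Convert departure to UTC: 1:47 PM − 3:30 = 10:17 AM UTC on Aug 5.
Add 4 hours 58 minutes flight time → 3:15 PM UTC.
Darwin is UTC+9:30, so local arrival = 3:15 PM + 9:30 = 12:45 AM on Aug 6.
Layover = 1:55 AM − 12:45 AM = 1 hour 10 minutes.

1 hour 10 minutes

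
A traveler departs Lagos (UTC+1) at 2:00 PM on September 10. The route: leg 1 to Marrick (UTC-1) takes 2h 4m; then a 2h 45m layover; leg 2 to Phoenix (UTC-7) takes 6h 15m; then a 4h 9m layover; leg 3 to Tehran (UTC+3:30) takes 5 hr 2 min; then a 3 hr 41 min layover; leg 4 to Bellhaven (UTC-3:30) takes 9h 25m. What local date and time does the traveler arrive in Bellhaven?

Convert departure to UTC: 2:00 PM − 1:00 = 1:00 PM UTC on Sep 10.
Add 2 hours 4 minutes leg 1 → 3:04 PM UTC.
Add 2 hours 45 minutes layover in Marrick → 5:49 PM UTC.
Add 6 hours and 15 minutes leg 2 → 12:04 AM UTC (Sep 11).
Add 4 hours 9 minutes layover in Phoenix → 4:13 AM UTC.
Add 5 hours and 2 minutes leg 3 → 9:15 AM UTC.
Add 3 hours 41 minutes layover in Tehran → 12:56 PM UTC.
Add 9 hours 25 minutes leg 4 → 10:21 PM UTC.
Bellhaven is UTC−3:30, so local arrival = 10:21 PM − 3:30 = 6:51 PM on Sep 11.

6:51 PM on September 11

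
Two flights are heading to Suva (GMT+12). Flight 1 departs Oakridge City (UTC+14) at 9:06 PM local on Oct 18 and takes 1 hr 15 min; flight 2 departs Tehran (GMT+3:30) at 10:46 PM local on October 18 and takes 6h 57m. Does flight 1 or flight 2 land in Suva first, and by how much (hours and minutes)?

the first, by 17 hours 52 minutes

Flight 1 in UTC: 9:06 PM − 14:00 = 7:06 AM on Oct 18.
+1 hour and 15 minutes → arrive 8:21 AM UTC on Oct 18.
Flight 2 in UTC: 10:46 PM − 3:30 = 7:16 PM on Oct 18.
+6 hours 57 minutes → arrive 2:13 AM UTC on Oct 19.
Flight 1 lands earlier by 17 hours 52 minutes.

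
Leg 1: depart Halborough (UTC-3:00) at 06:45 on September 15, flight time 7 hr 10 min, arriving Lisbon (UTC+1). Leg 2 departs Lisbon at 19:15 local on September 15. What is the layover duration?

Convert departure to UTC: 06:45 + 3:00 = 09:45 UTC on Sep 15.
Add 7 hours and 10 minutes flight time → 16:55 UTC.
Lisbon is UTC+1:00, so local arrival = 16:55 + 1:00 = 17:55 on Sep 15.
Layover = 19:15 − 17:55 = 1 hour 20 minutes.

1 hour 20 minutes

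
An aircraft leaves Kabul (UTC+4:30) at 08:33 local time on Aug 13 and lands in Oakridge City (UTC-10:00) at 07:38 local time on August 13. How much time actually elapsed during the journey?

13 hours 35 minutes

Departure in UTC: 08:33 − 4:30 = 04:03 on Aug 13.
Arrival in UTC: 07:38 + 10:00 = 17:38 on Aug 13.
Elapsed = 17:38 − 04:03 = 13 hours 35 minutes.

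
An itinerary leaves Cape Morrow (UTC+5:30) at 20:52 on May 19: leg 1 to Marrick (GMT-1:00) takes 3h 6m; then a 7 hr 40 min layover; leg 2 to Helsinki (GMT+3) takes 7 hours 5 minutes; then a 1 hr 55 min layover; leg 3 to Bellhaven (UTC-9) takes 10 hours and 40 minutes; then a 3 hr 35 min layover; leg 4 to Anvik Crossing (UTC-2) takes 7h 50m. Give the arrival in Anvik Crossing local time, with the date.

07:13 on May 21

Convert departure to UTC: 20:52 − 5:30 = 15:22 UTC on May 19.
Add 3 hours and 6 minutes leg 1 → 18:28 UTC.
Add 7 hours 40 minutes layover in Marrick → 02:08 UTC (May 20).
Add 7 hours and 5 minutes leg 2 → 09:13 UTC.
Add 1 hour 55 minutes layover in Helsinki → 11:08 UTC.
Add 10 hours and 40 minutes leg 3 → 21:48 UTC.
Add 3 hours 35 minutes layover in Bellhaven → 01:23 UTC (May 21).
Add 7 hours and 50 minutes leg 4 → 09:13 UTC.
Anvik Crossing is UTC−2:00, so local arrival = 09:13 − 2:00 = 07:13 on May 21.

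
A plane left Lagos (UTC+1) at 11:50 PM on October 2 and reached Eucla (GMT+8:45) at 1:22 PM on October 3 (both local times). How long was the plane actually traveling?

5 hours 47 minutes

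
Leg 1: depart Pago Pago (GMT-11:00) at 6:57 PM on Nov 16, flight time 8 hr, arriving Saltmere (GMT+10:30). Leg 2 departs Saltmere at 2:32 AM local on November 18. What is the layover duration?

2 hours 5 minutes

Convert departure to UTC: 6:57 PM + 11:00 = 5:57 AM UTC on Nov 17.
Add 8 hours flight time → 1:57 PM UTC.
Saltmere is UTC+10:30, so local arrival = 1:57 PM + 10:30 = 12:27 AM on Nov 18.
Layover = 2:32 AM − 12:27 AM = 2 hours 5 minutes.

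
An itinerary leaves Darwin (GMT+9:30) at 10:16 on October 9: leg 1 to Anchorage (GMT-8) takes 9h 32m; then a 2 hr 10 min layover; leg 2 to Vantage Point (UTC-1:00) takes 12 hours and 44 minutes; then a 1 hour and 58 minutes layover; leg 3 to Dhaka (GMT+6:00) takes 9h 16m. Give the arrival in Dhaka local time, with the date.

Convert departure to UTC: 10:16 − 9:30 = 00:46 UTC on Oct 9.
Add 9 hours and 32 minutes leg 1 → 10:18 UTC.
Add 2 hours 10 minutes layover in Anchorage → 12:28 UTC.
Add 12 hours 44 minutes leg 2 → 01:12 UTC (Oct 10).
Add 1 hour 58 minutes layover in Vantage Point → 03:10 UTC.
Add 9 hours 16 minutes leg 3 → 12:26 UTC.
Dhaka is UTC+6:00, so local arrival = 12:26 + 6:00 = 18:26 on Oct 10.

18:26 on October 10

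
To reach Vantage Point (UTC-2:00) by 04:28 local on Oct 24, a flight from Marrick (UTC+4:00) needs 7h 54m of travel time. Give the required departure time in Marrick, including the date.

02:34 on Oct 24

Target arrival in UTC: 04:28 + 2:00 = 06:28 on Oct 24.
Subtract 7 hours 54 minutes → departure 22:34 UTC on Oct 23.
Marrick is UTC+4:00: 22:34 + 4:00 = 02:34 on Oct 24.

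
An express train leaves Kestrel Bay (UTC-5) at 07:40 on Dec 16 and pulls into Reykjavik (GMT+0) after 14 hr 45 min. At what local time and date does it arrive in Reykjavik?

03:25 on Dec 17

Convert departure to UTC: 07:40 + 5:00 = 12:40 UTC on Dec 16.
Add 14 hours 45 minutes travel time → 03:25 UTC (Dec 17).
Reykjavik is UTC+0, so local arrival is the same: 03:25 on Dec 17.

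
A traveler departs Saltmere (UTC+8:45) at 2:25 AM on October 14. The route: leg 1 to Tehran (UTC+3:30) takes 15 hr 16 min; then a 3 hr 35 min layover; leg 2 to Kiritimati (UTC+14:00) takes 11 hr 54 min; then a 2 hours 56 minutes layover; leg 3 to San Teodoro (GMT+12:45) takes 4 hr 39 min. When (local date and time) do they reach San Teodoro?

Convert departure to UTC: 2:25 AM − 8:45 = 5:40 PM UTC on Oct 13.
Add 15 hours 16 minutes leg 1 → 8:56 AM UTC (Oct 14).
Add 3 hours and 35 minutes layover in Tehran → 12:31 PM UTC.
Add 11 hours 54 minutes leg 2 → 12:25 AM UTC (Oct 15).
Add 2 hours 56 minutes layover in Kiritimati → 3:21 AM UTC.
Add 4 hours and 39 minutes leg 3 → 8:00 AM UTC.
San Teodoro is UTC+12:45, so local arrival = 8:00 AM + 12:45 = 8:45 PM on Oct 15.

8:45 PM on Oct 15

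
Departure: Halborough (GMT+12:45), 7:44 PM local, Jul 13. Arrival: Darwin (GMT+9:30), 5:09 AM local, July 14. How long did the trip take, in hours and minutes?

Departure in UTC: 7:44 PM − 12:45 = 6:59 AM on Jul 13.
Arrival in UTC: 5:09 AM − 9:30 = 7:39 PM on Jul 13.
Elapsed = 7:39 PM − 6:59 AM = 12 hours 40 minutes.

12 hours 40 minutes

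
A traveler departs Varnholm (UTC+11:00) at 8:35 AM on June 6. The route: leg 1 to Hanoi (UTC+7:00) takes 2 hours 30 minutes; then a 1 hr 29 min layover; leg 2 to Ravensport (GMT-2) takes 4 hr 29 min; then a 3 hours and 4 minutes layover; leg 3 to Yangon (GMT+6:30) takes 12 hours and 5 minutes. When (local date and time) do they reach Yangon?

Convert departure to UTC: 8:35 AM − 11:00 = 9:35 PM UTC on Jun 5.
Add 2 hours and 30 minutes leg 1 → 12:05 AM UTC (Jun 6).
Add 1 hour 29 minutes layover in Hanoi → 1:34 AM UTC.
Add 4 hours and 29 minutes leg 2 → 6:03 AM UTC.
Add 3 hours and 4 minutes layover in Ravensport → 9:07 AM UTC.
Add 12 hours and 5 minutes leg 3 → 9:12 PM UTC.
Yangon is UTC+6:30, so local arrival = 9:12 PM + 6:30 = 3:42 AM on Jun 7.

3:42 AM on June 7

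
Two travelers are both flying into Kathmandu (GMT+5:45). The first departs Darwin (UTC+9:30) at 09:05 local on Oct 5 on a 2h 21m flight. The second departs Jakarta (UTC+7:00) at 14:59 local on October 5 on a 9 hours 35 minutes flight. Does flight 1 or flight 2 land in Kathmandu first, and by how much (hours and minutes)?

the first, by 15 hours 38 minutes

Flight 1 in UTC: 09:05 − 9:30 = 23:35 on Oct 4.
+2 hours 21 minutes → arrive 01:56 UTC on Oct 5.
Flight 2 in UTC: 14:59 − 7:00 = 07:59 on Oct 5.
+9 hours and 35 minutes → arrive 17:34 UTC on Oct 5.
Flight 1 lands earlier by 15 hours 38 minutes.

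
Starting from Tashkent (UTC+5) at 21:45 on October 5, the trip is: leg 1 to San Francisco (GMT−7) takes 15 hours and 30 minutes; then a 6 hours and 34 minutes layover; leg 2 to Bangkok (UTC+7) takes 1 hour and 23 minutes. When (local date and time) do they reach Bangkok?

Convert departure to UTC: 21:45 − 5:00 = 16:45 UTC on Oct 5.
Add 15 hours 30 minutes leg 1 → 08:15 UTC (Oct 6).
Add 6 hours and 34 minutes layover in San Francisco → 14:49 UTC.
Add 1 hour and 23 minutes leg 2 → 16:12 UTC.
Bangkok is UTC+7:00, so local arrival = 16:12 + 7:00 = 23:12 on Oct 6.

23:12 on October 6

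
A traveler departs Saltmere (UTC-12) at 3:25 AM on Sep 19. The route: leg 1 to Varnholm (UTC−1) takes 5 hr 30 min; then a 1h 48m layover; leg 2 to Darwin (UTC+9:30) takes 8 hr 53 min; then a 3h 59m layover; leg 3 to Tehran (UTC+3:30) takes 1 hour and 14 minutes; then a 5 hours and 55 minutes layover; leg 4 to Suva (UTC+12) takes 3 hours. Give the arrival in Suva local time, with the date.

Convert departure to UTC: 3:25 AM + 12:00 = 3:25 PM UTC on Sep 19.
Add 5 hours 30 minutes leg 1 → 8:55 PM UTC.
Add 1 hour and 48 minutes layover in Varnholm → 10:43 PM UTC.
Add 8 hours 53 minutes leg 2 → 7:36 AM UTC (Sep 20).
Add 3 hours 59 minutes layover in Darwin → 11:35 AM UTC.
Add 1 hour and 14 minutes leg 3 → 12:49 PM UTC.
Add 5 hours and 55 minutes layover in Tehran → 6:44 PM UTC.
Add 3 hours leg 4 → 9:44 PM UTC.
Suva is UTC+12:00, so local arrival = 9:44 PM + 12:00 = 9:44 AM on Sep 21.

9:44 AM on September 21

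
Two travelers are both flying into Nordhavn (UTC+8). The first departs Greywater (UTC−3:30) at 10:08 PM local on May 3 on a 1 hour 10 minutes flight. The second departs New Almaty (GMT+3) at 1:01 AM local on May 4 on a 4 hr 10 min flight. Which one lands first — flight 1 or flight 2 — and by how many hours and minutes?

the second, by 37 minutes

Flight 1 in UTC: 10:08 PM + 3:30 = 1:38 AM on May 4.
+1 hour and 10 minutes → arrive 2:48 AM UTC on May 4.
Flight 2 in UTC: 1:01 AM − 3:00 = 10:01 PM on May 3.
+4 hours and 10 minutes → arrive 2:11 AM UTC on May 4.
Flight 2 lands earlier by 37 minutes.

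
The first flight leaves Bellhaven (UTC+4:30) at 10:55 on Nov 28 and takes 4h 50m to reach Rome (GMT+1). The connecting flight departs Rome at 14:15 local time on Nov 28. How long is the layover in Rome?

2 hours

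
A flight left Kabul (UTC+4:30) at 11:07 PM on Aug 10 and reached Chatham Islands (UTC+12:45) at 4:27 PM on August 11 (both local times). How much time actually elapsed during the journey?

Chatham Islands is 8:15 ahead of Kabul.
Clock-face elapsed time (ignoring zones) is 17 hours 20 minutes.
Actual elapsed = 17 hours 20 minutes − 8:15 = 9 hours 5 minutes.

9 hours 5 minutes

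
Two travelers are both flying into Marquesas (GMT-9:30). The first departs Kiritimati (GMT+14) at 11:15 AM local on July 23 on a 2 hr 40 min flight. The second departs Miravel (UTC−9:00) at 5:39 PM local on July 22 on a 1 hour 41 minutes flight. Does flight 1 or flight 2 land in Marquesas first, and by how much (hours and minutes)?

Flight 1 in UTC: 11:15 AM − 14:00 = 9:15 PM on Jul 22.
+2 hours and 40 minutes → arrive 11:55 PM UTC on Jul 22.
Flight 2 in UTC: 5:39 PM + 9:00 = 2:39 AM on Jul 23.
+1 hour 41 minutes → arrive 4:20 AM UTC on Jul 23.
Flight 1 lands earlier by 4 hours 25 minutes.

the first, by 4 hours 25 minutes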